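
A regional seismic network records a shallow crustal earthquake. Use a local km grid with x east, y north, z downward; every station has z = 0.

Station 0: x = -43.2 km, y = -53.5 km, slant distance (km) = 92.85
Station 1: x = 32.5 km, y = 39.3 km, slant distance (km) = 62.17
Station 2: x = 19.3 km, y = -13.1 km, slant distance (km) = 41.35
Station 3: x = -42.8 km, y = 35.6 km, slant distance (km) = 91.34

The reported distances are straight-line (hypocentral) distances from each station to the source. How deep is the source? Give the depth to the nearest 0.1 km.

depth ≈ 40.3 km

Each station gives a sphere (x−x_i)² + (y−y_i)² + z² = d_i² (stations at z=0).
Subtracting the Station 0 sphere from Station 1 and Station 2: z² cancels, leaving linear equations in x and y:
151.4 x + 185.6 y = 2628.26
125.0 x + 80.8 y = 2726.91
Solving: x ≈ 26.785, y ≈ -7.689 km (keep extra digits for the depth step; rounded: 26.8, -7.7).
Then from the Station 0 sphere: z² = 92.85² − (x + 43.2)² − (y + 53.5)² with x = 26.785, y = -7.689, so z ≈ 40.306 ≈ 40.3 km.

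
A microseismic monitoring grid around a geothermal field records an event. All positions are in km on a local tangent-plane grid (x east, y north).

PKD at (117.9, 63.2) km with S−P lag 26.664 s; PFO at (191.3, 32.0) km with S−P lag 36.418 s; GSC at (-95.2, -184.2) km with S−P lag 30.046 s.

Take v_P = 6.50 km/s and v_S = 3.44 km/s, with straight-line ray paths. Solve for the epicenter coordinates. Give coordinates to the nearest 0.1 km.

Distance from S−P lag: d = Δt · v_P v_S / (v_P − v_S) = Δt · (6.50·3.44)/(6.50−3.44) ≈ 7.3072·Δt.
So d_PKD = 194.84, d_PFO = 266.11, d_GSC = 219.55 km.
Circle about each station: (x − 117.9)² + (y − 63.2)² = 194.84²; (x − 191.3)² + (y − 32.0)² = 266.11²; (x + 95.2)² + (y + 184.2)² = 219.55².
Subtracting the PKD equation from the PFO and GSC equations removes the quadratic terms:
146.8 x − 62.4 y = -13126.87
-426.2 x − 494.8 y = 14858.45
Solving the 2×2 system: x ≈ -74.8, y ≈ 34.4 km.
Check against PKD (with the unrounded x, y): √((x − 117.9)²+(y − 63.2)²) = 194.84 ≈ 194.84 km. ✓

-74.8 km east, 34.4 km north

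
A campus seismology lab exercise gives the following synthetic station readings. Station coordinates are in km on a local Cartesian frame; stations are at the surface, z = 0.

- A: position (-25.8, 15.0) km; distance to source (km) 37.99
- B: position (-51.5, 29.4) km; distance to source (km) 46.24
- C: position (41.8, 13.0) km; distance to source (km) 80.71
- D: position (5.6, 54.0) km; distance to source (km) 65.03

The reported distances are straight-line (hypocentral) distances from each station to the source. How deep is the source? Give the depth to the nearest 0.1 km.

37.8 km

Each station gives a sphere (x−x_i)² + (y−y_i)² + z² = d_i² (stations at z=0).
Subtracting the A sphere from B and C: z² cancels, leaving linear equations in x and y:
-51.4 x + 28.8 y = 1931.07
135.2 x − 4.0 y = -4045.26
Solving: x ≈ -29.494, y ≈ 14.412 km (keep extra digits for the depth step; rounded: -29.5, 14.4).
Then from the A sphere: z² = 37.99² − (x + 25.8)² − (y − 15.0)² with x = -29.494, y = 14.412, so z ≈ 37.805 ≈ 37.8 km.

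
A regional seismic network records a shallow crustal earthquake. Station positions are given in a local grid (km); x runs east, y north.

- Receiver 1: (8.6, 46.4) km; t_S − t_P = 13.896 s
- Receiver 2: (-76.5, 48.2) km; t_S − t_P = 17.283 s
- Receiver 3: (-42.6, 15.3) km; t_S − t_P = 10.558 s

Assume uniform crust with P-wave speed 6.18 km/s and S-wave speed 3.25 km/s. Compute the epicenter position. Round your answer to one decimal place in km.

Distance from S−P lag: d = Δt · v_P v_S / (v_P − v_S) = Δt · (6.18·3.25)/(6.18−3.25) ≈ 6.8549·Δt.
So d_Receiver 1 = 95.26, d_Receiver 2 = 118.47, d_Receiver 3 = 72.37 km.
Circle about each station: (x − 8.6)² + (y − 46.4)² = 95.26²; (x + 76.5)² + (y − 48.2)² = 118.47²; (x + 42.6)² + (y − 15.3)² = 72.37².
Subtracting the Receiver 1 equation from the Receiver 2 and Receiver 3 equations removes the quadratic terms:
-170.2 x + 3.6 y = 987.90
-102.4 x − 62.2 y = 3658.98
Solving the 2×2 system: x ≈ -6.8, y ≈ -47.6 km.

-6.8 km east, -47.6 km north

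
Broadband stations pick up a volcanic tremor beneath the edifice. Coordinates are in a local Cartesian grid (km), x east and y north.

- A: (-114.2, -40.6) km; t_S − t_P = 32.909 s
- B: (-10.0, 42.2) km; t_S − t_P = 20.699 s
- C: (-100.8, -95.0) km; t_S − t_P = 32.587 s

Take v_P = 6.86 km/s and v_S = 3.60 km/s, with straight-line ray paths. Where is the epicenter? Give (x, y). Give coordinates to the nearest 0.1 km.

Distance from S−P lag: d = Δt · v_P v_S / (v_P − v_S) = Δt · (6.86·3.60)/(6.86−3.60) ≈ 7.5755·Δt.
So d_A = 249.30, d_B = 156.80, d_C = 246.86 km.
Circle about each station: (x + 114.2)² + (y + 40.6)² = 249.30²; (x + 10.0)² + (y − 42.2)² = 156.80²; (x + 100.8)² + (y + 95.0)² = 246.86².
Subtracting pairs of circle equations eliminates x²+y² and gives linear equations (the radical axes):
208.4 x + 165.6 y = 24755.09
26.8 x − 108.8 y = 5706.27
Solving the 2×2 system: x ≈ 134.2, y ≈ -19.4 km.
Check against A (with the unrounded x, y): √((x + 114.2)²+(y + 40.6)²) = 249.30 ≈ 249.30 km. ✓

(134.2, -19.4)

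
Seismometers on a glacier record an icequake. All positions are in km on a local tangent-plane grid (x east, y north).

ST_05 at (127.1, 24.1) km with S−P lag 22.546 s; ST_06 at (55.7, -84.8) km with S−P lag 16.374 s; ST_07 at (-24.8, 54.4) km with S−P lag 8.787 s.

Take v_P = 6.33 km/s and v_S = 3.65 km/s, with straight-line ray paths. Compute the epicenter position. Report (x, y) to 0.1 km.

Distance from S−P lag: d = Δt · v_P v_S / (v_P − v_S) = Δt · (6.33·3.65)/(6.33−3.65) ≈ 8.6211·Δt.
So d_ST_05 = 194.37, d_ST_06 = 141.16, d_ST_07 = 75.75 km.
Circle about each station: (x − 127.1)² + (y − 24.1)² = 194.37²; (x − 55.7)² + (y + 84.8)² = 141.16²; (x + 24.8)² + (y − 54.4)² = 75.75².
Subtracting the ST_05 equation from the ST_06 and ST_07 equations removes the quadratic terms:
-142.8 x − 217.8 y = 11411.86
-303.8 x + 60.6 y = 18880.81
Solving the 2×2 system: x ≈ -64.2, y ≈ -10.3 km.

(-64.2, -10.3)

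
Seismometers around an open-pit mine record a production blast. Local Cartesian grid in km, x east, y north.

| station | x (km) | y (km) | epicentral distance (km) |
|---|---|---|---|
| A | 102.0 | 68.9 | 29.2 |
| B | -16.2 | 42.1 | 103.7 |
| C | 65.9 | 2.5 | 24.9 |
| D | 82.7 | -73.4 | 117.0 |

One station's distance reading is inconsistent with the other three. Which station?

C

Solve using three stations at a time. Using A, B, D (subtract circle equations pairwise → linear system) gives (x, y) ≈ (87.5, 43.5).
Distances from that point to each station vs reported:
  A: calculated 29.2 vs reported 29.2 → residual 0.0 km
  B: calculated 103.7 vs reported 103.7 → residual 0.0 km
  C: calculated 46.4 vs reported 24.9 → residual 21.5 km
  D: calculated 117.0 vs reported 117.0 → residual 0.0 km
A, B, D are mutually consistent (residuals ≈ 0); C is off by 21.5 km.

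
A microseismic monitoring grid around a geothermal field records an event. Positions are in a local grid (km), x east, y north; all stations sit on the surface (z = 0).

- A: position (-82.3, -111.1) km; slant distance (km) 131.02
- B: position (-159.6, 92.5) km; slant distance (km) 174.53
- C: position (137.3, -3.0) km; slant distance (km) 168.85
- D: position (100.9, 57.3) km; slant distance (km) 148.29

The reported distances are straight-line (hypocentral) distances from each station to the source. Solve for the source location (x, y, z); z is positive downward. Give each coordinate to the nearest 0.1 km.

Each station gives a sphere (x−x_i)² + (y−y_i)² + z² = d_i² (stations at z=0).
Subtracting the A sphere from B and C: z² cancels, leaving linear equations in x and y:
-154.6 x + 407.2 y = 1617.43
439.2 x + 216.2 y = -11600.29
Solving: x ≈ -23.901, y ≈ -5.102 km (keep extra digits for the depth step; rounded: -23.9, -5.1).
Then from the A sphere: z² = 131.02² − (x + 82.3)² − (y + 111.1)² with x = -23.901, y = -5.102, so z ≈ 50.202 ≈ 50.2 km.

(-23.9, -5.1, 50.2)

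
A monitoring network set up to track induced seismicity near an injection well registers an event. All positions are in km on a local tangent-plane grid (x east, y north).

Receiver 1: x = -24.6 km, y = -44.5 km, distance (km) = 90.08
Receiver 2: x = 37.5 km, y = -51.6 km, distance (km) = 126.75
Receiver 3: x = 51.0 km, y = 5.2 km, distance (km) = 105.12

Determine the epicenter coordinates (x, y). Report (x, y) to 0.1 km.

x ≈ -47.2 km, y ≈ 42.7 km

Circle about each station: (x + 24.6)² + (y + 44.5)² = 90.08²; (x − 37.5)² + (y + 51.6)² = 126.75²; (x − 51.0)² + (y − 5.2)² = 105.12².
Subtracting the Receiver 1 equation from the Receiver 2 and Receiver 3 equations removes the quadratic terms:
124.2 x − 14.2 y = -6467.76
151.2 x + 99.4 y = -2893.18
Solving the 2×2 system: x ≈ -47.2, y ≈ 42.7 km.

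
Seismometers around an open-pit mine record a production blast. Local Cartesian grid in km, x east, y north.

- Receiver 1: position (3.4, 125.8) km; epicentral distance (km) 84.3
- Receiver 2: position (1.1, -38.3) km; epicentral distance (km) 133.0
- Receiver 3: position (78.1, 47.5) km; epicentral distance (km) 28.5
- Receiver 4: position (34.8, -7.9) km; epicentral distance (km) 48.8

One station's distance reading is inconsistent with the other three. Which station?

Receiver 4

Solve using three stations at a time. Using Receiver 1, Receiver 2, Receiver 3 (subtract circle equations pairwise → linear system) gives (x, y) ≈ (70.7, 75.0).
Distances from that point to each station vs reported:
  Receiver 1: calculated 84.3 vs reported 84.3 → residual 0.0 km
  Receiver 2: calculated 133.0 vs reported 133.0 → residual 0.0 km
  Receiver 3: calculated 28.5 vs reported 28.5 → residual 0.0 km
  Receiver 4: calculated 90.4 vs reported 48.8 → residual 41.6 km
Receiver 1, Receiver 2, Receiver 3 are mutually consistent (residuals ≈ 0); Receiver 4 is off by 41.6 km.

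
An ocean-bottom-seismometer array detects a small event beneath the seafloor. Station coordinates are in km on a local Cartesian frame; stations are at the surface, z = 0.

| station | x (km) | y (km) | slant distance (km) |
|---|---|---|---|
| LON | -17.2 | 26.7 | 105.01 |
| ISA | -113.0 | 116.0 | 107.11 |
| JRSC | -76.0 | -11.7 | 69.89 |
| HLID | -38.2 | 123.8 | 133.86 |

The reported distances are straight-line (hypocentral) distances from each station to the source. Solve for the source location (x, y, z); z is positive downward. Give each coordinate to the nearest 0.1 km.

Each station gives a sphere (x−x_i)² + (y−y_i)² + z² = d_i² (stations at z=0).
Subtracting the LON sphere from ISA and JRSC: z² cancels, leaving linear equations in x and y:
-191.6 x + 178.6 y = 24770.82
-117.6 x − 76.8 y = 11046.65
Solving: x ≈ -108.497, y ≈ 22.300 km (keep extra digits for the depth step; rounded: -108.5, 22.3).
Then from the LON sphere: z² = 105.01² − (x + 17.2)² − (y − 26.7)² with x = -108.497, y = 22.300, so z ≈ 51.697 ≈ 51.7 km.
Check against HLID (with the unrounded solution): distance 133.85 ≈ 133.86 km. ✓

(-108.5, 22.3, 51.7)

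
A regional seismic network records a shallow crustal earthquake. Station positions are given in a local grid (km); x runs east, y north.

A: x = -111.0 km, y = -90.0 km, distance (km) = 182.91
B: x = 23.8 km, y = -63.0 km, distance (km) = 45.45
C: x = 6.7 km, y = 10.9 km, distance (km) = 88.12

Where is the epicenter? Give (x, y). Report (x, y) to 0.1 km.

Circle about each station: (x + 111.0)² + (y + 90.0)² = 182.91²; (x − 23.8)² + (y + 63.0)² = 45.45²; (x − 6.7)² + (y − 10.9)² = 88.12².
Subtracting pairs of circle equations eliminates x²+y² and gives linear equations (the radical axes):
269.6 x + 54.0 y = 15504.81
235.4 x + 201.8 y = 5433.63
Solving the 2×2 system: x ≈ 68.0, y ≈ -52.4 km.
Check against A (with the unrounded x, y): √((x + 111.0)²+(y + 90.0)²) = 182.91 ≈ 182.91 km. ✓

(68.0, -52.4)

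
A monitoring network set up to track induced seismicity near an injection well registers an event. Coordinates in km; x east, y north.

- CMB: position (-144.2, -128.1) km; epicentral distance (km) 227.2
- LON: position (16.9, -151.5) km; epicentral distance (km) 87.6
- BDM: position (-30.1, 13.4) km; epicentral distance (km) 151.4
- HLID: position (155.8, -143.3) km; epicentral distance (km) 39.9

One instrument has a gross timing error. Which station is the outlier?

HLID

Solve using three stations at a time. Using CMB, LON, BDM (subtract circle equations pairwise → linear system) gives (x, y) ≈ (79.9, -90.6).
Distances from that point to each station vs reported:
  CMB: calculated 227.2 vs reported 227.2 → residual 0.0 km
  LON: calculated 87.6 vs reported 87.6 → residual 0.0 km
  BDM: calculated 151.4 vs reported 151.4 → residual 0.0 km
  HLID: calculated 92.4 vs reported 39.9 → residual 52.5 km
CMB, LON, BDM are mutually consistent (residuals ≈ 0); HLID is off by 52.5 km.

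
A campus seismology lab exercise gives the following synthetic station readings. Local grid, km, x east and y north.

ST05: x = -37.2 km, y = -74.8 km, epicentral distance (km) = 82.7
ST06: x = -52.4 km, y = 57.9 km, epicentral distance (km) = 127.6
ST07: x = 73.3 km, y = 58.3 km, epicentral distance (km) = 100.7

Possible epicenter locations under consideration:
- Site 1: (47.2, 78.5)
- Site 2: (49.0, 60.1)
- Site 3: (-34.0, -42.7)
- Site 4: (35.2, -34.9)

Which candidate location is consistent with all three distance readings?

For each candidate, compare |candidate − station| to the reported distance:
Site 1: residuals ST05 92.3, ST06 25.9, ST07 67.7 → max 92.3 km
Site 2: residuals ST05 77.4, ST06 26.2, ST07 76.3 → max 77.4 km
Site 3: residuals ST05 50.4, ST06 25.3, ST07 46.7 → max 50.4 km
Site 4: residuals ST05 0.0, ST06 0.0, ST07 0.0 → max 0.0 km
Only Site 4 has all residuals ≈ 0.

Site 4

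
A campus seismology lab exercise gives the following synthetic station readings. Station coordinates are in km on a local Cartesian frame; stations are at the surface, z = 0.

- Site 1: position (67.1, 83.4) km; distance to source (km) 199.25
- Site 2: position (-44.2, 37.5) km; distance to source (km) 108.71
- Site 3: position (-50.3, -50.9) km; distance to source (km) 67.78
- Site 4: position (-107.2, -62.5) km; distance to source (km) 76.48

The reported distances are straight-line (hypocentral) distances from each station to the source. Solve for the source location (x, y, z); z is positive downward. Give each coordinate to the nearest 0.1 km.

Each station gives a sphere (x−x_i)² + (y−y_i)² + z² = d_i² (stations at z=0).
Subtracting the Site 1 sphere from Site 2 and Site 3: z² cancels, leaving linear equations in x and y:
-222.6 x − 91.8 y = 19784.62
-234.8 x − 268.6 y = 28769.36
Solving: x ≈ -69.912, y ≈ -45.994 km (keep extra digits for the depth step; rounded: -69.9, -46.0).
Then from the Site 1 sphere: z² = 199.25² − (x − 67.1)² − (y − 83.4)² with x = -69.912, y = -45.994, so z ≈ 64.695 ≈ 64.7 km.

(-69.9, -46.0, 64.7)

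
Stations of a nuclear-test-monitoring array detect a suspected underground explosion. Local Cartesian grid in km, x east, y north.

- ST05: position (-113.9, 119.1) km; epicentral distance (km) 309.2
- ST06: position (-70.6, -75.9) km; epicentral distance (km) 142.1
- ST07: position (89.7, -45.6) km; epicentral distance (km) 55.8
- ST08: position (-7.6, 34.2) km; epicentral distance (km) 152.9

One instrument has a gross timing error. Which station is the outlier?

Solve using three stations at a time. Using ST06, ST07, ST08 (subtract circle equations pairwise → linear system) gives (x, y) ≈ (69.8, -97.6).
Distances from that point to each station vs reported:
  ST05: calculated 284.1 vs reported 309.2 → residual 25.1 km
  ST06: calculated 142.1 vs reported 142.1 → residual 0.0 km
  ST07: calculated 55.7 vs reported 55.8 → residual 0.1 km
  ST08: calculated 152.9 vs reported 152.9 → residual 0.0 km
ST06, ST07, ST08 are mutually consistent (residuals ≈ 0); ST05 is off by 25.1 km.

ST05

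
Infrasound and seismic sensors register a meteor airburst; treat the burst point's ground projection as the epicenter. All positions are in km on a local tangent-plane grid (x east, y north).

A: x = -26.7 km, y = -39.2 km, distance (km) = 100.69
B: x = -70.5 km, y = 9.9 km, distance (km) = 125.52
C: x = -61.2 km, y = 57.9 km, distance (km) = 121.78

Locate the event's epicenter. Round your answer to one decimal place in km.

Circle about each station: (x + 26.7)² + (y + 39.2)² = 100.69²; (x + 70.5)² + (y − 9.9)² = 125.52²; (x + 61.2)² + (y − 57.9)² = 121.78².
Subtracting pairs of circle equations eliminates x²+y² and gives linear equations (the radical axes):
-87.6 x + 98.2 y = -2798.06
-69.0 x + 194.2 y = 156.43
Solving the 2×2 system: x ≈ 54.6, y ≈ 20.2 km.
Check against A (with the unrounded x, y): √((x + 26.7)²+(y + 39.2)²) = 100.68 ≈ 100.69 km. ✓

x ≈ 54.6 km, y ≈ 20.2 km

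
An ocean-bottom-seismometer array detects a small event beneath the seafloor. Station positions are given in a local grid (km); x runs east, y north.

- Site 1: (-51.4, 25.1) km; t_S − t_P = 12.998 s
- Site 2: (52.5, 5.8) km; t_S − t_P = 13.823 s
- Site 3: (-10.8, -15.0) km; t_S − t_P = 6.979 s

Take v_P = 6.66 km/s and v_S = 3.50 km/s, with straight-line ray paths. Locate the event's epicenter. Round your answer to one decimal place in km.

-20.3 km east, -65.6 km north

Distance from S−P lag: d = Δt · v_P v_S / (v_P − v_S) = Δt · (6.66·3.50)/(6.66−3.50) ≈ 7.3766·Δt.
So d_Site 1 = 95.88, d_Site 2 = 101.97, d_Site 3 = 51.48 km.
Circle about each station: (x + 51.4)² + (y − 25.1)² = 95.88²; (x − 52.5)² + (y − 5.8)² = 101.97²; (x + 10.8)² + (y + 15.0)² = 51.48².
Subtracting pairs of circle equations eliminates x²+y² and gives linear equations (the radical axes):
207.8 x − 38.6 y = -1686.99
81.2 x − 80.2 y = 3612.45
Solving the 2×2 system: x ≈ -20.3, y ≈ -65.6 km.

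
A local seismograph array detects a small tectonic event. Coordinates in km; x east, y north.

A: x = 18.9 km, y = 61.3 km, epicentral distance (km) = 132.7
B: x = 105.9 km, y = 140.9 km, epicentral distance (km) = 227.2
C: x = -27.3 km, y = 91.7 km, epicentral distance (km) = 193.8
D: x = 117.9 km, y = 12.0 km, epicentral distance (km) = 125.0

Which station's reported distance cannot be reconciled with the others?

C

Solve using three stations at a time. Using A, B, D (subtract circle equations pairwise → linear system) gives (x, y) ≈ (24.7, -71.3).
Distances from that point to each station vs reported:
  A: calculated 132.7 vs reported 132.7 → residual 0.0 km
  B: calculated 227.2 vs reported 227.2 → residual 0.0 km
  C: calculated 171.1 vs reported 193.8 → residual 22.7 km
  D: calculated 125.0 vs reported 125.0 → residual 0.0 km
A, B, D are mutually consistent (residuals ≈ 0); C is off by 22.7 km.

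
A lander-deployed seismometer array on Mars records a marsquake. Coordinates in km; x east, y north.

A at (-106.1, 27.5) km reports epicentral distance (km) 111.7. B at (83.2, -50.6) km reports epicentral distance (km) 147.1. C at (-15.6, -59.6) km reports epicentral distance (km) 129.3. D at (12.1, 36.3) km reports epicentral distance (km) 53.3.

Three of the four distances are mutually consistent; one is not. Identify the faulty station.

Solve using three stations at a time. Using A, B, C (subtract circle equations pairwise → linear system) gives (x, y) ≈ (-2.4, 69.0).
Distances from that point to each station vs reported:
  A: calculated 111.7 vs reported 111.7 → residual 0.0 km
  B: calculated 147.1 vs reported 147.1 → residual 0.0 km
  C: calculated 129.3 vs reported 129.3 → residual 0.0 km
  D: calculated 35.8 vs reported 53.3 → residual 17.5 km
A, B, C are mutually consistent (residuals ≈ 0); D is off by 17.5 km.

D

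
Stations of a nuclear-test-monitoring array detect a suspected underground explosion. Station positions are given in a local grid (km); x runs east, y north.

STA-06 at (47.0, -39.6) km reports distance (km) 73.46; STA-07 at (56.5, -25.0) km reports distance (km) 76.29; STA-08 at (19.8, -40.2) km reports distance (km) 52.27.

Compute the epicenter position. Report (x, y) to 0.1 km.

Circle about each station: (x − 47.0)² + (y + 39.6)² = 73.46²; (x − 56.5)² + (y + 25.0)² = 76.29²; (x − 19.8)² + (y + 40.2)² = 52.27².
Subtracting the STA-06 equation from the STA-07 and STA-08 equations removes the quadratic terms:
19.0 x + 29.2 y = -383.70
-54.4 x − 1.2 y = 895.14
Solving the 2×2 system: x ≈ -16.4, y ≈ -2.5 km.

x ≈ -16.4 km, y ≈ -2.5 km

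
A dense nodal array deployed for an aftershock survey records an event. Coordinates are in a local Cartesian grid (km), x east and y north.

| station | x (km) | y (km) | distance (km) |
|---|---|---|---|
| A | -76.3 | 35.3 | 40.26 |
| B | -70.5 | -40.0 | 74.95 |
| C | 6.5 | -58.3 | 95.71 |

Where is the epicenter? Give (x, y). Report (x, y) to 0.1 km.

-36.9 km east, 27.0 km north

Circle about each station: (x + 76.3)² + (y − 35.3)² = 40.26²; (x + 70.5)² + (y + 40.0)² = 74.95²; (x − 6.5)² + (y + 58.3)² = 95.71².
Subtracting the A equation from the B and C equations removes the quadratic terms:
11.6 x − 150.6 y = -4494.16
165.6 x − 187.2 y = -11166.18
Solving the 2×2 system: x ≈ -36.9, y ≈ 27.0 km.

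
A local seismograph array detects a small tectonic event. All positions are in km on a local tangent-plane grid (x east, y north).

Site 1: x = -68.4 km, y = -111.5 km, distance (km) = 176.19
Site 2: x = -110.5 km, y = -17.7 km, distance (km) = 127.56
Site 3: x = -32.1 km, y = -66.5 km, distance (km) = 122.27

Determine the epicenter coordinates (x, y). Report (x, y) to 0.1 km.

Circle about each station: (x + 68.4)² + (y + 111.5)² = 176.19²; (x + 110.5)² + (y + 17.7)² = 127.56²; (x + 32.1)² + (y + 66.5)² = 122.27².
Subtracting pairs of circle equations eliminates x²+y² and gives linear equations (the radical axes):
-84.2 x + 187.6 y = 10184.09
72.6 x + 90.0 y = 4434.81
Solving the 2×2 system: x ≈ -4.0, y ≈ 52.5 km.
Check against Site 1 (with the unrounded x, y): √((x + 68.4)²+(y + 111.5)²) = 176.19 ≈ 176.19 km. ✓

x ≈ -4.0 km, y ≈ 52.5 km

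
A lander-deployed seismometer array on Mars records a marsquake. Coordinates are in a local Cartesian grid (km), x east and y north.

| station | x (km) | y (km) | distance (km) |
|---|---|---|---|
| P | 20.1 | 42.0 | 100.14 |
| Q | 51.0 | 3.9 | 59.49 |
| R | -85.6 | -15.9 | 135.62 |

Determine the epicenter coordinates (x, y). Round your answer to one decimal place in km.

Circle about each station: (x − 20.1)² + (y − 42.0)² = 100.14²; (x − 51.0)² + (y − 3.9)² = 59.49²; (x + 85.6)² + (y + 15.9)² = 135.62².
Subtracting the P equation from the Q and R equations removes the quadratic terms:
61.8 x − 76.2 y = 6937.16
-211.4 x − 115.8 y = -2952.60
Solving the 2×2 system: x ≈ 44.2, y ≈ -55.2 km.

x ≈ 44.2 km, y ≈ -55.2 km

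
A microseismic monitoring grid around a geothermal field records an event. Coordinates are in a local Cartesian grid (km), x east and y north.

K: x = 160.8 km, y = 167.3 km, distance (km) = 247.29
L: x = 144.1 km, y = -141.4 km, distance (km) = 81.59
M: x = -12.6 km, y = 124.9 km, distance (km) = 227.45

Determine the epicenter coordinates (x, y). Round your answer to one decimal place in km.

100.4 km east, -72.5 km north

Circle about each station: (x − 160.8)² + (y − 167.3)² = 247.29²; (x − 144.1)² + (y + 141.4)² = 81.59²; (x + 12.6)² + (y − 124.9)² = 227.45².
Subtracting the K equation from the L and M equations removes the quadratic terms:
-33.4 x − 617.4 y = 41408.26
-346.8 x − 84.8 y = -28668.32
Solving the 2×2 system: x ≈ 100.4, y ≈ -72.5 km.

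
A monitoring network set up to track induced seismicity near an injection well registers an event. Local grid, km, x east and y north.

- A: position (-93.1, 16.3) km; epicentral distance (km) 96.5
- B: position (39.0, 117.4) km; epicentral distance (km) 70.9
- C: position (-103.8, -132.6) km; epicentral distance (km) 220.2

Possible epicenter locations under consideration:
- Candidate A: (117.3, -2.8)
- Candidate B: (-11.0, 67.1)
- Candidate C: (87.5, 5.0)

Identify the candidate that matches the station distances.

Candidate B

For each candidate, compare |candidate − station| to the reported distance:
Candidate A: residuals A 114.8, B 72.6, C 36.2 → max 114.8 km
Candidate B: residuals A 0.0, B 0.0, C 0.0 → max 0.0 km
Candidate C: residuals A 84.5, B 51.5, C 15.4 → max 84.5 km
Only Candidate B has all residuals ≈ 0.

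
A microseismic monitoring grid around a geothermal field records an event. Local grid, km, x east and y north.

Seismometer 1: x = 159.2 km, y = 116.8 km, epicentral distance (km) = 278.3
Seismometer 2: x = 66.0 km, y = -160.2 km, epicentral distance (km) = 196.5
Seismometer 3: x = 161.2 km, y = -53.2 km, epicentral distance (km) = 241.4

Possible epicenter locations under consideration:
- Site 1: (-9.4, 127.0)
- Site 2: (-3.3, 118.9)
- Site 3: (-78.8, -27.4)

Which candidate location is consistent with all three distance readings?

Site 3

For each candidate, compare |candidate − station| to the reported distance:
Site 1: residuals Seismometer 1 109.4, Seismometer 2 100.4, Seismometer 3 6.7 → max 109.4 km
Site 2: residuals Seismometer 1 115.8, Seismometer 2 91.1, Seismometer 3 3.3 → max 115.8 km
Site 3: residuals Seismometer 1 0.0, Seismometer 2 0.0, Seismometer 3 0.0 → max 0.0 km
Only Site 3 has all residuals ≈ 0.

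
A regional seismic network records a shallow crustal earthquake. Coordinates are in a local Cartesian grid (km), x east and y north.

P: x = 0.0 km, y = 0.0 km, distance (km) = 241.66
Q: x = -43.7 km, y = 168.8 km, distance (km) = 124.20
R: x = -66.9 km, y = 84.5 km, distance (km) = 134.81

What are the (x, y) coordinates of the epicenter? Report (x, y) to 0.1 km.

-167.8 km east, 173.9 km north

Circle about each station: x² + y² = 241.66²; (x + 43.7)² + (y − 168.8)² = 124.20²; (x + 66.9)² + (y − 84.5)² = 134.81².
Subtracting the P equation from the Q and R equations removes the quadratic terms:
-87.4 x + 337.6 y = 73377.05
-133.8 x + 169.0 y = 51841.68
Solving the 2×2 system: x ≈ -167.8, y ≈ 173.9 km.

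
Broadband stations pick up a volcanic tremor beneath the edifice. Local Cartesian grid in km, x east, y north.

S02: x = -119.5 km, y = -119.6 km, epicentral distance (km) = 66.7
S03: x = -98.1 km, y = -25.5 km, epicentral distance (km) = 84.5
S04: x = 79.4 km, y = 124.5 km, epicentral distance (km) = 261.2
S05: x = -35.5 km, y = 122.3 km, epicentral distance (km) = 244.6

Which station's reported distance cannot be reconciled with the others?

S05

Solve using three stations at a time. Using S02, S03, S04 (subtract circle equations pairwise → linear system) gives (x, y) ≈ (-56.1, -98.8).
Distances from that point to each station vs reported:
  S02: calculated 66.7 vs reported 66.7 → residual 0.0 km
  S03: calculated 84.5 vs reported 84.5 → residual 0.0 km
  S04: calculated 261.2 vs reported 261.2 → residual 0.0 km
  S05: calculated 222.1 vs reported 244.6 → residual 22.5 km
S02, S03, S04 are mutually consistent (residuals ≈ 0); S05 is off by 22.5 km.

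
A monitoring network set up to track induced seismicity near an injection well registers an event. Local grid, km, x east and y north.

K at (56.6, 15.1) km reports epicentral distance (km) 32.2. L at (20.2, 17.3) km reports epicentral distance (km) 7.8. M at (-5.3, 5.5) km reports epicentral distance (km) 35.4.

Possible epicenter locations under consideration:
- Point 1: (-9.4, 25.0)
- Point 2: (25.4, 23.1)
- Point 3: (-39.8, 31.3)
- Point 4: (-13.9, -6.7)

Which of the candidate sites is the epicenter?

For each candidate, compare |candidate − station| to the reported distance:
Point 1: residuals K 34.5, L 22.8, M 15.5 → max 34.5 km
Point 2: residuals K 0.0, L 0.0, M 0.0 → max 0.0 km
Point 3: residuals K 65.6, L 53.8, M 7.7 → max 65.6 km
Point 4: residuals K 41.6, L 33.9, M 20.5 → max 41.6 km
Only Point 2 has all residuals ≈ 0.

Point 2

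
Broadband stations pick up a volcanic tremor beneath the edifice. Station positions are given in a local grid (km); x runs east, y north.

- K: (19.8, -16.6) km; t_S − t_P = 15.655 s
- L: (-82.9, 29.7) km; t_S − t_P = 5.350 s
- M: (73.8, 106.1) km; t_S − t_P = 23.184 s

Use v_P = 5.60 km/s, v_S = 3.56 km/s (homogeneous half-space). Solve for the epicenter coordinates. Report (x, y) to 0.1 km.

-131.0 km east, 9.2 km north

Distance from S−P lag: d = Δt · v_P v_S / (v_P − v_S) = Δt · (5.60·3.56)/(5.60−3.56) ≈ 9.7725·Δt.
So d_K = 152.99, d_L = 52.28, d_M = 226.57 km.
Circle about each station: (x − 19.8)² + (y + 16.6)² = 152.99²; (x + 82.9)² + (y − 29.7)² = 52.28²; (x − 73.8)² + (y − 106.1)² = 226.57².
Subtracting pairs of circle equations eliminates x²+y² and gives linear equations (the radical axes):
-205.4 x + 92.6 y = 27759.64
108.0 x + 245.4 y = -11891.97
Solving the 2×2 system: x ≈ -131.0, y ≈ 9.2 km.
Check against K (with the unrounded x, y): √((x − 19.8)²+(y + 16.6)²) = 152.99 ≈ 152.99 km. ✓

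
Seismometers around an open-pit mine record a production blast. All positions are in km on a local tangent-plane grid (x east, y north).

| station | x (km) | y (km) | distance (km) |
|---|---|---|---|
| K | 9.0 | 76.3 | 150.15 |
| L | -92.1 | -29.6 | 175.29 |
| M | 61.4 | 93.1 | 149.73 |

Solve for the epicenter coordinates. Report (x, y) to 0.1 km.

81.3 km east, -55.3 km north

Circle about each station: (x − 9.0)² + (y − 76.3)² = 150.15²; (x + 92.1)² + (y + 29.6)² = 175.29²; (x − 61.4)² + (y − 93.1)² = 149.73².
Subtracting pairs of circle equations eliminates x²+y² and gives linear equations (the radical axes):
-202.2 x − 211.8 y = -4725.68
104.8 x + 33.6 y = 6660.83
Solving the 2×2 system: x ≈ 81.3, y ≈ -55.3 km.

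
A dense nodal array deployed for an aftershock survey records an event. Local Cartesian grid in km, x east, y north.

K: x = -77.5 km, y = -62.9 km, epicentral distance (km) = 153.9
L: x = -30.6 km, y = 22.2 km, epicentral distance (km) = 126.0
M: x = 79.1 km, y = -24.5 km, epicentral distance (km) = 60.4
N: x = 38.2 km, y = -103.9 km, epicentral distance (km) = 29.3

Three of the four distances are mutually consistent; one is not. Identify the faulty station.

Solve using three stations at a time. Using L, M, N (subtract circle equations pairwise → linear system) gives (x, y) ≈ (48.0, -76.3).
Distances from that point to each station vs reported:
  K: calculated 126.2 vs reported 153.9 → residual 27.7 km
  L: calculated 126.0 vs reported 126.0 → residual 0.0 km
  M: calculated 60.4 vs reported 60.4 → residual 0.0 km
  N: calculated 29.3 vs reported 29.3 → residual 0.0 km
L, M, N are mutually consistent (residuals ≈ 0); K is off by 27.7 km.

K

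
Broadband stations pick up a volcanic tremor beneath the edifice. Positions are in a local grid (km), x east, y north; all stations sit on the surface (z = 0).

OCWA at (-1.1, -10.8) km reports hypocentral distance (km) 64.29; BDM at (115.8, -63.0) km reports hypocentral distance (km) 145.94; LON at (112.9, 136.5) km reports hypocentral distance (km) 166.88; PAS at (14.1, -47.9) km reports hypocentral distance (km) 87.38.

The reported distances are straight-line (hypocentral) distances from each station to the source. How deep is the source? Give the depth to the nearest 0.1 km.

Each station gives a sphere (x−x_i)² + (y−y_i)² + z² = d_i² (stations at z=0).
Subtracting the OCWA sphere from BDM and LON: z² cancels, leaving linear equations in x and y:
233.8 x − 104.4 y = 95.51
228.0 x + 294.6 y = 7545.08
Solving: x ≈ 8.803, y ≈ 18.799 km (keep extra digits for the depth step; rounded: 8.8, 18.8).
Then from the OCWA sphere: z² = 64.29² − (x + 1.1)² − (y + 10.8)² with x = 8.803, y = 18.799, so z ≈ 56.205 ≈ 56.2 km.

depth ≈ 56.2 km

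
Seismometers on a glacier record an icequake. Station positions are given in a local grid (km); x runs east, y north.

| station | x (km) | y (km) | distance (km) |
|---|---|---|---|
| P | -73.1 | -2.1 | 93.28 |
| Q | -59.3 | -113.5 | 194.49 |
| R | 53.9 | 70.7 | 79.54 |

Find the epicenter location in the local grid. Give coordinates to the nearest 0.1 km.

(-25.3, 78.0)

Circle about each station: (x + 73.1)² + (y + 2.1)² = 93.28²; (x + 59.3)² + (y + 113.5)² = 194.49²; (x − 53.9)² + (y − 70.7)² = 79.54².
Subtracting the P equation from the Q and R equations removes the quadratic terms:
27.6 x − 222.8 y = -18074.48
254.0 x + 145.6 y = 4930.23
Solving the 2×2 system: x ≈ -25.3, y ≈ 78.0 km.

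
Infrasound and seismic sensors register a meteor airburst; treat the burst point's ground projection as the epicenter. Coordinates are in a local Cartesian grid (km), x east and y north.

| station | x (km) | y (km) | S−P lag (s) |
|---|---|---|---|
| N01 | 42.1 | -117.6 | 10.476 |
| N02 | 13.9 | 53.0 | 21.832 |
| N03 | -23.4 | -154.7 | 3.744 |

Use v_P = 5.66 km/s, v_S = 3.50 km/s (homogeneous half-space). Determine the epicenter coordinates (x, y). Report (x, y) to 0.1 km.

x ≈ -52.2 km, y ≈ -136.0 km

Distance from S−P lag: d = Δt · v_P v_S / (v_P − v_S) = Δt · (5.66·3.50)/(5.66−3.50) ≈ 9.1713·Δt.
So d_N01 = 96.08, d_N02 = 200.23, d_N03 = 34.34 km.
Circle about each station: (x − 42.1)² + (y + 117.6)² = 96.08²; (x − 13.9)² + (y − 53.0)² = 200.23²; (x + 23.4)² + (y + 154.7)² = 34.34².
Subtracting pairs of circle equations eliminates x²+y² and gives linear equations (the radical axes):
-56.4 x + 341.2 y = -43460.65
-131.0 x − 74.2 y = 16929.61
Solving the 2×2 system: x ≈ -52.2, y ≈ -136.0 km.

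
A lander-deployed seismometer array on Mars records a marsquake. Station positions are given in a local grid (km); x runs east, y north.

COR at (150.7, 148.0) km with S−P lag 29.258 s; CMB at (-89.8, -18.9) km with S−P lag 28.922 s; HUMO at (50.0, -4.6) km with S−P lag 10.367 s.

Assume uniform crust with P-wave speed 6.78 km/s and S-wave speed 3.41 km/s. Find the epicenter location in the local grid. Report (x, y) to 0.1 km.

x ≈ 106.5 km, y ≈ -47.8 km

Distance from S−P lag: d = Δt · v_P v_S / (v_P − v_S) = Δt · (6.78·3.41)/(6.78−3.41) ≈ 6.8605·Δt.
So d_COR = 200.72, d_CMB = 198.42, d_HUMO = 71.12 km.
Circle about each station: (x − 150.7)² + (y − 148.0)² = 200.72²; (x + 89.8)² + (y + 18.9)² = 198.42²; (x − 50.0)² + (y + 4.6)² = 71.12².
Subtracting the COR equation from the CMB and HUMO equations removes the quadratic terms:
-481.0 x − 333.8 y = -35275.22
-201.4 x − 305.2 y = -6862.87
Solving the 2×2 system: x ≈ 106.5, y ≈ -47.8 km.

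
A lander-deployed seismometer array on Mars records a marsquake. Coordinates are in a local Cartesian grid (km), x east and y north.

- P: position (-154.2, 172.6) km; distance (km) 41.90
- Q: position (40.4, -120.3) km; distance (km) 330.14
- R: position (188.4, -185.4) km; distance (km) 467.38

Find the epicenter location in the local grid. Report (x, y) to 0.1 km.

Circle about each station: (x + 154.2)² + (y − 172.6)² = 41.90²; (x − 40.4)² + (y + 120.3)² = 330.14²; (x − 188.4)² + (y + 185.4)² = 467.38².
Subtracting the P equation from the Q and R equations removes the quadratic terms:
389.2 x − 585.8 y = -144700.96
685.2 x − 716.0 y = -200389.13
Solving the 2×2 system: x ≈ -112.3, y ≈ 172.4 km.
Check against P (with the unrounded x, y): √((x + 154.2)²+(y − 172.6)²) = 41.90 ≈ 41.90 km. ✓

x ≈ -112.3 km, y ≈ 172.4 km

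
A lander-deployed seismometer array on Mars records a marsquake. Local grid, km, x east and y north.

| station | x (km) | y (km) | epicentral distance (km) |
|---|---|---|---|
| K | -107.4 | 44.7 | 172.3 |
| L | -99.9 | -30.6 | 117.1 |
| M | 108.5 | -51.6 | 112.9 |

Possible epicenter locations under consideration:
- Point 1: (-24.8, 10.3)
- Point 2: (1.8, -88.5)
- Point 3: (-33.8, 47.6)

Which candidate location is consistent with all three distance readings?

Point 2

For each candidate, compare |candidate − station| to the reported distance:
Point 1: residuals K 82.8, L 31.6, M 34.1 → max 82.8 km
Point 2: residuals K 0.1, L 0.1, M 0.0 → max 0.1 km
Point 3: residuals K 98.6, L 14.7, M 60.6 → max 98.6 km
Only Point 2 has all residuals ≈ 0.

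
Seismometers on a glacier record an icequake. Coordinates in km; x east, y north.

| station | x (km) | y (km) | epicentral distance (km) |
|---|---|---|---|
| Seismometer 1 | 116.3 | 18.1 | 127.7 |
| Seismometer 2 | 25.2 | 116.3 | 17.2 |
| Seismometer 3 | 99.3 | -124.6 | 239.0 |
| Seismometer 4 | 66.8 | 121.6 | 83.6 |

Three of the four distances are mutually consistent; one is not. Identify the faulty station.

Solve using three stations at a time. Using Seismometer 1, Seismometer 2, Seismometer 3 (subtract circle equations pairwise → linear system) gives (x, y) ≈ (18.6, 100.4).
Distances from that point to each station vs reported:
  Seismometer 1: calculated 127.7 vs reported 127.7 → residual 0.0 km
  Seismometer 2: calculated 17.2 vs reported 17.2 → residual 0.0 km
  Seismometer 3: calculated 239.0 vs reported 239.0 → residual 0.0 km
  Seismometer 4: calculated 52.6 vs reported 83.6 → residual 31.0 km
Seismometer 1, Seismometer 2, Seismometer 3 are mutually consistent (residuals ≈ 0); Seismometer 4 is off by 31.0 km.

Seismometer 4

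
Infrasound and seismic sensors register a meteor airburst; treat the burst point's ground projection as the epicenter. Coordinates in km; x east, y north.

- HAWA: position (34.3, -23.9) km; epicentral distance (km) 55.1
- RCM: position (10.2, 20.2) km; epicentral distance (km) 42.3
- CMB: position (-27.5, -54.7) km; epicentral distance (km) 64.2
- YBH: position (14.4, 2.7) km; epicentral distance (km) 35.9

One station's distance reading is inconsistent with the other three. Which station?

Solve using three stations at a time. Using HAWA, RCM, YBH (subtract circle equations pairwise → linear system) gives (x, y) ≈ (-19.3, -10.4).
Distances from that point to each station vs reported:
  HAWA: calculated 55.3 vs reported 55.1 → residual 0.2 km
  RCM: calculated 42.6 vs reported 42.3 → residual 0.3 km
  CMB: calculated 45.0 vs reported 64.2 → residual 19.2 km
  YBH: calculated 36.2 vs reported 35.9 → residual 0.3 km
HAWA, RCM, YBH are mutually consistent (residuals ≈ 0); CMB is off by 19.2 km.

CMB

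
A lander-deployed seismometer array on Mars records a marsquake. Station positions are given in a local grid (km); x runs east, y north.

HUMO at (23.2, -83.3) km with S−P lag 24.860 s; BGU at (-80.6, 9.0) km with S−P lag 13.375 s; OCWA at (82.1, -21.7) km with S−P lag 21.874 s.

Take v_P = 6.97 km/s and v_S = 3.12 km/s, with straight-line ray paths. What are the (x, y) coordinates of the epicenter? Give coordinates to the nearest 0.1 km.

-17.8 km east, 51.0 km north

Distance from S−P lag: d = Δt · v_P v_S / (v_P − v_S) = Δt · (6.97·3.12)/(6.97−3.12) ≈ 5.6484·Δt.
So d_HUMO = 140.42, d_BGU = 75.55, d_OCWA = 123.55 km.
Circle about each station: (x − 23.2)² + (y + 83.3)² = 140.42²; (x + 80.6)² + (y − 9.0)² = 75.55²; (x − 82.1)² + (y + 21.7)² = 123.55².
Subtracting the HUMO equation from the BGU and OCWA equations removes the quadratic terms:
-207.6 x + 184.6 y = 13110.20
117.8 x + 123.2 y = 4187.34
Solving the 2×2 system: x ≈ -17.8, y ≈ 51.0 km.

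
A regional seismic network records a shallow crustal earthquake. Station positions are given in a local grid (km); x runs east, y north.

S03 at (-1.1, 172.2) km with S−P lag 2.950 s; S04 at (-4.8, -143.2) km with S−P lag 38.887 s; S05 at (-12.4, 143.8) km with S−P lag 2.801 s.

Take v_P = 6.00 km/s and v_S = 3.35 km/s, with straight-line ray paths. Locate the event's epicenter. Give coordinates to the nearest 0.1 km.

Distance from S−P lag: d = Δt · v_P v_S / (v_P − v_S) = Δt · (6.00·3.35)/(6.00−3.35) ≈ 7.5849·Δt.
So d_S03 = 22.38, d_S04 = 294.95, d_S05 = 21.25 km.
Circle about each station: (x + 1.1)² + (y − 172.2)² = 22.38²; (x + 4.8)² + (y + 143.2)² = 294.95²; (x + 12.4)² + (y − 143.8)² = 21.25².
Subtracting pairs of circle equations eliminates x²+y² and gives linear equations (the radical axes):
-7.4 x − 630.8 y = -95619.41
-22.6 x − 56.8 y = -8772.55
Solving the 2×2 system: x ≈ 7.4, y ≈ 151.5 km.

x ≈ 7.4 km, y ≈ 151.5 km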